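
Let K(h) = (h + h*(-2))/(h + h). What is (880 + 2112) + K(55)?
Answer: 5983/2 ≈ 2991.5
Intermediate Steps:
K(h) = -½ (K(h) = (h - 2*h)/((2*h)) = (-h)*(1/(2*h)) = -½)
(880 + 2112) + K(55) = (880 + 2112) - ½ = 2992 - ½ = 5983/2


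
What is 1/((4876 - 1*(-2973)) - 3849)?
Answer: 1/4000 ≈ 0.00025000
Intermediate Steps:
1/((4876 - 1*(-2973)) - 3849) = 1/((4876 + 2973) - 3849) = 1/(7849 - 3849) = 1/4000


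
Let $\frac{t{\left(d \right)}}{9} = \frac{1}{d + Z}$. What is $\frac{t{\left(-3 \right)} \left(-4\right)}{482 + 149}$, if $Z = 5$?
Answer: $- \frac{18}{631} \approx -0.028526$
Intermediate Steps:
$t{\left(d \right)} = \frac{9}{5 + d}$ ($t{\left(d \right)} = \frac{9}{d + 5} = \frac{9}{5 + d}$)
$\frac{t{\left(-3 \right)} \left(-4\right)}{482 + 149} = \frac{\frac{9}{5 - 3} \left(-4\right)}{482 + 149} = \frac{\frac{9}{2} \left(-4\right)}{631} = 9 \cdot \frac{1}{2} \left(-4\right) \frac{1}{631} = \frac{9}{2} \left(-4\right) \frac{1}{631} = \left(-18\right) \frac{1}{631} = - \frac{18}{631}$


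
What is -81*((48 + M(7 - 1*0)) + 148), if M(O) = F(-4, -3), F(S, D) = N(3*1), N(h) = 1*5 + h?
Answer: -16524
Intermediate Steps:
N(h) = 5 + h
F(S, D) = 8 (F(S, D) = 5 + 3*1 = 5 + 3 = 8)
M(O) = 8
-81*((48 + M(7 - 1*0)) + 148) = -81*((48 + 8) + 148) = -81*(56 + 148) = -81*204 = -16524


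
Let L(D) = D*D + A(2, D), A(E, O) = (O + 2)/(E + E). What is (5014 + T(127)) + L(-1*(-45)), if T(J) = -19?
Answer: 28127/4 ≈ 7031.8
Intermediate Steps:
A(E, O) = (2 + O)/(2*E) (A(E, O) = (2 + O)/((2*E)) = (2 + O)*(1/(2*E)) = (2 + O)/(2*E))
L(D) = ½ + D² + D/4 (L(D) = D*D + (½)*(2 + D)/2 = D² + (½)*(½)*(2 + D) = D² + (½ + D/4) = ½ + D² + D/4)
(5014 + T(127)) + L(-1*(-45)) = (5014 - 19) + (½ + (-1*(-45))² + (-1*(-45))/4) = 4995 + (½ + 45² + (¼)*45) = 4995 + (½ + 2025 + 45/4) = 4995 + 8147/4 = 28127/4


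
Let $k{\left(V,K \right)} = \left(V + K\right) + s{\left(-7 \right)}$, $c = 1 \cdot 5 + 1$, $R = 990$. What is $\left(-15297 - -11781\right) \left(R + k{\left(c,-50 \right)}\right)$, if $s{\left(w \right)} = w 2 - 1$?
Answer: $-3273396$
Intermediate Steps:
$c = 6$ ($c = 5 + 1 = 6$)
$s{\left(w \right)} = -1 + 2 w$ ($s{\left(w \right)} = 2 w - 1 = -1 + 2 w$)
$k{\left(V,K \right)} = -15 + K + V$ ($k{\left(V,K \right)} = \left(V + K\right) + \left(-1 + 2 \left(-7\right)\right) = \left(K + V\right) - 15 = -15 + K + V$)
$\left(-15297 - -11781\right) \left(R + k{\left(c,-50 \right)}\right) = \left(-15297 - -11781\right) \left(990 - 59\right) = \left(-15297 + 11781\right) \left(990 - 59\right) = \left(-3516\right) 931 = -3273396$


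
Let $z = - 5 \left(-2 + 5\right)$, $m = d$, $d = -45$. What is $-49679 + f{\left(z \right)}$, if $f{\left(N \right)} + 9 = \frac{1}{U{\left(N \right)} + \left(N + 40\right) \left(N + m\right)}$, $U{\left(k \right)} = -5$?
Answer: $- \frac{74780441}{1505} \approx -49688.0$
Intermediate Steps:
$m = -45$
$z = -15$ ($z = \left(-5\right) 3 = -15$)
$f{\left(N \right)} = -9 + \frac{1}{-5 + \left(-45 + N\right) \left(40 + N\right)}$ ($f{\left(N \right)} = -9 + \frac{1}{-5 + \left(N + 40\right) \left(N - 45\right)} = -9 + \frac{1}{-5 + \left(40 + N\right) \left(-45 + N\right)} = -9 + \frac{1}{-5 + \left(-45 + N\right) \left(40 + N\right)}$)
$-49679 + f{\left(z \right)} = -49679 + \frac{16246 - 9 \left(-15\right)^{2} + 45 \left(-15\right)}{-1805 + \left(-15\right)^{2} - -75} = -49679 + \frac{16246 - 2025 - 675}{-1805 + 225 + 75} = -49679 + \frac{16246 - 2025 - 675}{-1505} = -49679 - \frac{13546}{1505} = - \frac{74780441}{1505}$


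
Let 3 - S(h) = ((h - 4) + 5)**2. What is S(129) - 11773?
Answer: -28670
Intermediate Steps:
S(h) = 3 - (1 + h)**2 (S(h) = 3 - ((h - 4) + 5)**2 = 3 - ((-4 + h) + 5)**2 = 3 - (1 + h)**2)
S(129) - 11773 = (3 - (1 + 129)**2) - 11773 = (3 - 1*130**2) - 11773 = (3 - 1*16900) - 11773 = (3 - 16900) - 11773 = -16897 - 11773 = -28670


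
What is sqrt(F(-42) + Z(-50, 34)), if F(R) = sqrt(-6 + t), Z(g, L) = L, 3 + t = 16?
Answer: sqrt(34 + sqrt(7)) ≈ 6.0536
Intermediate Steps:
t = 13 (t = -3 + 16 = 13)
F(R) = sqrt(7) (F(R) = sqrt(-6 + 13) = sqrt(7))
sqrt(F(-42) + Z(-50, 34)) = sqrt(sqrt(7) + 34) = sqrt(34 + sqrt(7))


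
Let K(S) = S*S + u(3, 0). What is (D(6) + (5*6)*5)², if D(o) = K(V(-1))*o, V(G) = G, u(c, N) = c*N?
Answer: 24336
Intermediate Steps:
u(c, N) = N*c
K(S) = S² (K(S) = S*S + 0*3 = S² + 0 = S²)
D(o) = o (D(o) = (-1)²*o = 1*o = o)
(D(6) + (5*6)*5)² = (6 + (5*6)*5)² = (6 + 30*5)² = (6 + 150)² = 156² = 24336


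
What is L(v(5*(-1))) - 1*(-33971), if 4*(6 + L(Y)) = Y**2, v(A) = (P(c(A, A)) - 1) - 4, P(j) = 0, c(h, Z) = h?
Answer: 135885/4 ≈ 33971.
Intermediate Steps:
v(A) = -5 (v(A) = (0 - 1) - 4 = -1 - 4 = -5)
L(Y) = -6 + Y**2/4
L(v(5*(-1))) - 1*(-33971) = (-6 + (1/4)*(-5)**2) - 1*(-33971) = (-6 + (1/4)*25) + 33971 = (-6 + 25/4) + 33971 = 1/4 + 33971 = 135885/4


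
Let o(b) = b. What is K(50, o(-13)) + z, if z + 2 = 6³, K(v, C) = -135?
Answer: 79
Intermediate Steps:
z = 214 (z = -2 + 6³ = -2 + 216 = 214)
K(50, o(-13)) + z = -135 + 214 = 79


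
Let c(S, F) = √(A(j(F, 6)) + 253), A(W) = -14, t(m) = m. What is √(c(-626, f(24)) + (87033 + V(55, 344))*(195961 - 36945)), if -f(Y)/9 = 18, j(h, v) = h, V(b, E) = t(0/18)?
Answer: √(13839639528 + √239) ≈ 1.1764e+5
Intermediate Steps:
V(b, E) = 0 (V(b, E) = 0/18 = 0*(1/18) = 0)
f(Y) = -162 (f(Y) = -9*18 = -162)
c(S, F) = √239 (c(S, F) = √(-14 + 253) = √239)
√(c(-626, f(24)) + (87033 + V(55, 344))*(195961 - 36945)) = √(√239 + (87033 + 0)*(195961 - 36945)) = √(√239 + 87033*159016) = √(√239 + 13839639528) = √(13839639528 + √239)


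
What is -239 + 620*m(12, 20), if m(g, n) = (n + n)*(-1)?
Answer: -25039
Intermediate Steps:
m(g, n) = -2*n (m(g, n) = (2*n)*(-1) = -2*n)
-239 + 620*m(12, 20) = -239 + 620*(-2*20) = -239 + 620*(-40) = -239 - 24800 = -25039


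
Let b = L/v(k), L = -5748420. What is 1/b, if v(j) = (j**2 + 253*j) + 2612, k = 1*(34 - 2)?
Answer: -2933/1437105 ≈ -0.0020409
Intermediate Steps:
k = 32 (k = 1*32 = 32)
v(j) = 2612 + j**2 + 253*j
b = -1437105/2933 (b = -5748420/(2612 + 32**2 + 253*32) = -5748420/(2612 + 1024 + 8096) = -5748420/11732 = -5748420*1/11732 = -1437105/2933 ≈ -489.98)
1/b = 1/(-1437105/2933) = -2933/1437105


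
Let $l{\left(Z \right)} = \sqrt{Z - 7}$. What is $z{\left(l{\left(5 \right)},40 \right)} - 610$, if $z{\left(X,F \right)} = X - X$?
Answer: $-610$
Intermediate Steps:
$l{\left(Z \right)} = \sqrt{-7 + Z}$
$z{\left(X,F \right)} = 0$
$z{\left(l{\left(5 \right)},40 \right)} - 610 = 0 - 610 = -610$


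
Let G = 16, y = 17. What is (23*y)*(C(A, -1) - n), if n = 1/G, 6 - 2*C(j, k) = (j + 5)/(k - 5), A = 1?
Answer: 21505/16 ≈ 1344.1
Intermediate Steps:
C(j, k) = 3 - (5 + j)/(2*(-5 + k)) (C(j, k) = 3 - (j + 5)/(2*(k - 5)) = 3 - (5 + j)/(2*(-5 + k)))
n = 1/16 ≈ 0.062500
(23*y)*(C(A, -1) - n) = (23*17)*((-35 - 1*1 + 6*(-1))/(2*(-5 - 1)) - 1*1/16) = 391*((1/2)*(-35 - 1 - 6)/(-6) - 1/16) = 391*((1/2)*(-1/6)*(-42) - 1/16) = 391*(7/2 - 1/16) = 391*(55/16) = 21505/16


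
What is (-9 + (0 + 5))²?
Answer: 16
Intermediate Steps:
(-9 + (0 + 5))² = (-9 + 5)² = (-4)² = 16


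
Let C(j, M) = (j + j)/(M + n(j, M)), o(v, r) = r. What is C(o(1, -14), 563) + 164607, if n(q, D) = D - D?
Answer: 92673713/563 ≈ 1.6461e+5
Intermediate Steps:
n(q, D) = 0
C(j, M) = 2*j/M (C(j, M) = (j + j)/(M + 0) = (2*j)/M = 2*j/M)
C(o(1, -14), 563) + 164607 = 2*(-14)/563 + 164607 = 2*(-14)*(1/563) + 164607 = -28/563 + 164607 = 92673713/563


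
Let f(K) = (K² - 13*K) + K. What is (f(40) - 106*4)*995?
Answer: 692520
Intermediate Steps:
f(K) = K² - 12*K
(f(40) - 106*4)*995 = (40*(-12 + 40) - 106*4)*995 = (40*28 - 424)*995 = (1120 - 424)*995 = 696*995 = 692520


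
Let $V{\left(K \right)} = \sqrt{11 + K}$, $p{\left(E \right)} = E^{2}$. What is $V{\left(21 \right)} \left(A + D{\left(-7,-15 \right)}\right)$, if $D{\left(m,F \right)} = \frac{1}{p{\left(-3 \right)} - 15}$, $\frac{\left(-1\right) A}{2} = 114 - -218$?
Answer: $- \frac{7970 \sqrt{2}}{3} \approx -3757.1$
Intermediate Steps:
$A = -664$ ($A = - 2 \left(114 - -218\right) = - 2 \left(114 + 218\right) = \left(-2\right) 332 = -664$)
$D{\left(m,F \right)} = - \frac{1}{6}$ ($D{\left(m,F \right)} = \frac{1}{\left(-3\right)^{2} - 15} = \frac{1}{9 - 15} = \frac{1}{-6} = - \frac{1}{6}$)
$V{\left(21 \right)} \left(A + D{\left(-7,-15 \right)}\right) = \sqrt{11 + 21} \left(-664 - \frac{1}{6}\right) = \sqrt{32} \left(- \frac{3985}{6}\right) = 4 \sqrt{2} \left(- \frac{3985}{6}\right) = - \frac{7970 \sqrt{2}}{3}$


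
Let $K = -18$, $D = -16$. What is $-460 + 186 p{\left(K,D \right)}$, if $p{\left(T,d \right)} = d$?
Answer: $-3436$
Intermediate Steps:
$-460 + 186 p{\left(K,D \right)} = -460 + 186 \left(-16\right) = -460 - 2976 = -3436$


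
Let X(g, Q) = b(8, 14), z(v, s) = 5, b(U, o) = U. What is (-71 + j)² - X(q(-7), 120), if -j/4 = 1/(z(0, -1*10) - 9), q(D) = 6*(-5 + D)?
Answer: 4892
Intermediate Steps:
q(D) = -30 + 6*D
X(g, Q) = 8
j = 1 (j = -4/(5 - 9) = -4/(-4) = -4*(-¼) = 1)
(-71 + j)² - X(q(-7), 120) = (-71 + 1)² - 1*8 = (-70)² - 8 = 4900 - 8 = 4892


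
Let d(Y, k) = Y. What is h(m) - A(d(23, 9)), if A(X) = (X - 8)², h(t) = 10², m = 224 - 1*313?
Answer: -125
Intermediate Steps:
m = -89 (m = 224 - 313 = -89)
h(t) = 100
A(X) = (-8 + X)²
h(m) - A(d(23, 9)) = 100 - (-8 + 23)² = 100 - 1*15² = 100 - 1*225 = 100 - 225 = -125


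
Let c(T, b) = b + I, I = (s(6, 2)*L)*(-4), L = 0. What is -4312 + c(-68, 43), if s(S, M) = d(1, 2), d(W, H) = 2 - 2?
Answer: -4269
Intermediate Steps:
d(W, H) = 0
s(S, M) = 0
I = 0 (I = (0*0)*(-4) = 0*(-4) = 0)
c(T, b) = b (c(T, b) = b + 0 = b)
-4312 + c(-68, 43) = -4312 + 43 = -4269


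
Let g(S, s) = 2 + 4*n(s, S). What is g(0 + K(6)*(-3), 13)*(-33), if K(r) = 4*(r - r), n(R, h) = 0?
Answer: -66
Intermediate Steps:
K(r) = 0 (K(r) = 4*0 = 0)
g(S, s) = 2 (g(S, s) = 2 + 4*0 = 2 + 0 = 2)
g(0 + K(6)*(-3), 13)*(-33) = 2*(-33) = -66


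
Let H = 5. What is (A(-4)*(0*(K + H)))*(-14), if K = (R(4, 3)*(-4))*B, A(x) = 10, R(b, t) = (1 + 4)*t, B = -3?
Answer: 0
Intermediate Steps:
R(b, t) = 5*t
K = 180 (K = ((5*3)*(-4))*(-3) = (15*(-4))*(-3) = -60*(-3) = 180)
(A(-4)*(0*(K + H)))*(-14) = (10*(0*(180 + 5)))*(-14) = (10*(0*185))*(-14) = (10*0)*(-14) = 0*(-14) = 0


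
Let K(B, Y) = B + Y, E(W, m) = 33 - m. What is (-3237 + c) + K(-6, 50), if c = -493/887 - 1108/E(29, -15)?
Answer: -34237907/10644 ≈ -3216.6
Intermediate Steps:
c = -251615/10644 (c = -493/887 - 1108/(33 - 1*(-15)) = -493*1/887 - 1108/(33 + 15) = -493/887 - 1108/48 = -493/887 - 1108*1/48 = -493/887 - 277/12 = -251615/10644 ≈ -23.639)
(-3237 + c) + K(-6, 50) = (-3237 - 251615/10644) + (-6 + 50) = -34706243/10644 + 44 = -34237907/10644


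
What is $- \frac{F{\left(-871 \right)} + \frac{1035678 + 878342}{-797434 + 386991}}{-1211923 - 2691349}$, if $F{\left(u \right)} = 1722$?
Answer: $\frac{352434413}{801035334748} \approx 0.00043997$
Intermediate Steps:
$- \frac{F{\left(-871 \right)} + \frac{1035678 + 878342}{-797434 + 386991}}{-1211923 - 2691349} = - \frac{1722 + \frac{1035678 + 878342}{-797434 + 386991}}{-1211923 - 2691349} = - \frac{1722 + \frac{1914020}{-410443}}{-3903272} = - \frac{\left(1722 + 1914020 \left(- \frac{1}{410443}\right)\right) \left(-1\right)}{3903272} = - \frac{\left(1722 - \frac{1914020}{410443}\right) \left(-1\right)}{3903272} = - \frac{704868826 \left(-1\right)}{410443 \cdot 3903272} = \left(-1\right) \left(- \frac{352434413}{801035334748}\right) = \frac{352434413}{801035334748}$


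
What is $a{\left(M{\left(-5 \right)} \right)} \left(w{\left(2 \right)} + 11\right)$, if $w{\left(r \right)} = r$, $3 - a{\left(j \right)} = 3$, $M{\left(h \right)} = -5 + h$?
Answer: $0$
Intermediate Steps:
$a{\left(j \right)} = 0$ ($a{\left(j \right)} = 3 - 3 = 0$)
$a{\left(M{\left(-5 \right)} \right)} \left(w{\left(2 \right)} + 11\right) = 0 \left(2 + 11\right) = 0 \cdot 13 = 0$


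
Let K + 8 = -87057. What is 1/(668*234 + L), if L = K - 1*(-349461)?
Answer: 1/418708 ≈ 2.3883e-6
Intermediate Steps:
K = -87065 (K = -8 - 87057 = -87065)
L = 262396 (L = -87065 - 1*(-349461) = -87065 + 349461 = 262396)
1/(668*234 + L) = 1/(668*234 + 262396) = 1/(156312 + 262396) = 1/418708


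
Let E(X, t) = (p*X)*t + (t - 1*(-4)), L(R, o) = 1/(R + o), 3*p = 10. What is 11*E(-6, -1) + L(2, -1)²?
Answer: 254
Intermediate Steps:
p = 10/3 (p = (⅓)*10 = 10/3 ≈ 3.3333)
E(X, t) = 4 + t + 10*X*t/3 (E(X, t) = (10*X/3)*t + (t - 1*(-4)) = 10*X*t/3 + (t + 4) = 10*X*t/3 + (4 + t) = 4 + t + 10*X*t/3)
11*E(-6, -1) + L(2, -1)² = 11*(4 - 1 + (10/3)*(-6)*(-1)) + (1/(2 - 1))² = 11*(4 - 1 + 20) + (1/1)² = 11*23 + 1² = 253 + 1 = 254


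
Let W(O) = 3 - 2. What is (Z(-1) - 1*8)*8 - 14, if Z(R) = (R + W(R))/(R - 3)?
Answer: -78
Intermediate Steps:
W(O) = 1
Z(R) = (1 + R)/(-3 + R) (Z(R) = (R + 1)/(R - 3) = (1 + R)/(-3 + R))
(Z(-1) - 1*8)*8 - 14 = ((1 - 1)/(-3 - 1) - 1*8)*8 - 14 = (0/(-4) - 8)*8 - 14 = (-¼*0 - 8)*8 - 14 = (0 - 8)*8 - 14 = -8*8 - 14 = -64 - 14 = -78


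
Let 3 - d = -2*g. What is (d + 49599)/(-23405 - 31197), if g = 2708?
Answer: -27509/27301 ≈ -1.0076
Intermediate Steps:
d = 5419 (d = 3 - (-2)*2708 = 3 - 1*(-5416) = 3 + 5416 = 5419)
(d + 49599)/(-23405 - 31197) = (5419 + 49599)/(-23405 - 31197) = 55018/(-54602) = 55018*(-1/54602) = -27509/27301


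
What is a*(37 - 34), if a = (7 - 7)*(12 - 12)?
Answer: 0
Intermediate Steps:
a = 0 (a = 0*0 = 0)
a*(37 - 34) = 0*(37 - 34) = 0*3 = 0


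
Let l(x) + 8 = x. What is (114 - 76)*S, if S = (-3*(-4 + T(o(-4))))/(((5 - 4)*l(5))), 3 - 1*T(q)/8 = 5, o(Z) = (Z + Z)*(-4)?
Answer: -760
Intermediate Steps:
l(x) = -8 + x
o(Z) = -8*Z (o(Z) = (2*Z)*(-4) = -8*Z)
T(q) = -16 (T(q) = 24 - 8*5 = 24 - 40 = -16)
S = -20 (S = (-3*(-4 - 16))/(((5 - 4)*(-8 + 5))) = (-3*(-20))/((1*(-3))) = 60/(-3) = 60*(-⅓) = -20)
(114 - 76)*S = (114 - 76)*(-20) = 38*(-20) = -760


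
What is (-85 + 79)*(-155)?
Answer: 930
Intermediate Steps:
(-85 + 79)*(-155) = -6*(-155) = 930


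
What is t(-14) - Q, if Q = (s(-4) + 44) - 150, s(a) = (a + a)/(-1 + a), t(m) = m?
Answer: 452/5 ≈ 90.400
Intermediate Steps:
s(a) = 2*a/(-1 + a) (s(a) = (2*a)/(-1 + a) = 2*a/(-1 + a))
Q = -522/5 (Q = (2*(-4)/(-1 - 4) + 44) - 150 = (2*(-4)/(-5) + 44) - 150 = (2*(-4)*(-⅕) + 44) - 150 = (8/5 + 44) - 150 = 228/5 - 150 = -522/5 ≈ -104.40)
t(-14) - Q = -14 - 1*(-522/5) = -14 + 522/5 = 452/5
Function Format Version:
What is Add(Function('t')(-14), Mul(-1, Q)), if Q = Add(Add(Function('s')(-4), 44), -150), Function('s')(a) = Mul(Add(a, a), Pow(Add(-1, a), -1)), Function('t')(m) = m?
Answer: Rational(452, 5) ≈ 90.400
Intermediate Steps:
Function('s')(a) = Mul(2, a, Pow(Add(-1, a), -1)) (Function('s')(a) = Mul(Mul(2, a), Pow(Add(-1, a), -1)) = Mul(2, a, Pow(Add(-1, a), -1)))
Q = Rational(-522, 5) (Q = Add(Add(Mul(2, -4, Pow(Add(-1, -4), -1)), 44), -150) = Add(Add(Mul(2, -4, Pow(-5, -1)), 44), -150) = Add(Add(Mul(2, -4, Rational(-1, 5)), 44), -150) = Add(Add(Rational(8, 5), 44), -150) = Add(Rational(228, 5), -150) = Rational(-522, 5) ≈ -104.40)
Add(Function('t')(-14), Mul(-1, Q)) = Add(-14, Mul(-1, Rational(-522, 5))) = Add(-14, Rational(522, 5)) = Rational(452, 5)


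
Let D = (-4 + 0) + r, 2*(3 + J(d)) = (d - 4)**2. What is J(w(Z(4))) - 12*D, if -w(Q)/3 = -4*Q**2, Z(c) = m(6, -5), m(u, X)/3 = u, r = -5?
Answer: 7542833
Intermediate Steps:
m(u, X) = 3*u
Z(c) = 18 (Z(c) = 3*6 = 18)
w(Q) = 12*Q**2 (w(Q) = -(-12)*Q**2 = 12*Q**2)
J(d) = -3 + (-4 + d)**2/2 (J(d) = -3 + (d - 4)**2/2 = -3 + (-4 + d)**2/2)
D = -9 (D = (-4 + 0) - 5 = -4 - 5 = -9)
J(w(Z(4))) - 12*D = (-3 + (-4 + 12*18**2)**2/2) - 12*(-9) = (-3 + (-4 + 12*324)**2/2) + 108 = (-3 + (-4 + 3888)**2/2) + 108 = (-3 + (1/2)*3884**2) + 108 = (-3 + (1/2)*15085456) + 108 = (-3 + 7542728) + 108 = 7542725 + 108 = 7542833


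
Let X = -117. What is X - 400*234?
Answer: -93717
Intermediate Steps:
X - 400*234 = -117 - 400*234 = -117 - 93600 = -93717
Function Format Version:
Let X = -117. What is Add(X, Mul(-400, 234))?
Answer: -93717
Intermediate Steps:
Add(X, Mul(-400, 234)) = Add(-117, Mul(-400, 234)) = Add(-117, -93600) = -93717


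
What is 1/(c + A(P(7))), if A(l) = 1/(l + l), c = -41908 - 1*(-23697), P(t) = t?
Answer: -14/254953 ≈ -5.4912e-5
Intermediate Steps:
c = -18211 (c = -41908 + 23697 = -18211)
A(l) = 1/(2*l)
1/(c + A(P(7))) = 1/(-18211 + (1/2)/7) = 1/(-18211 + (1/2)*(1/7)) = 1/(-18211 + 1/14) = 1/(-254953/14) = -14/254953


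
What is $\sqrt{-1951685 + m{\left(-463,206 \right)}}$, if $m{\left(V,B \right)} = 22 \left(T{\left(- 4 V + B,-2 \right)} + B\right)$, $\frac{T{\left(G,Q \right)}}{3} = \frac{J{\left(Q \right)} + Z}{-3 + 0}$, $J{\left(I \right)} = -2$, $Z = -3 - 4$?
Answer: $i \sqrt{1946955} \approx 1395.3 i$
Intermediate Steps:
$Z = -7$
$T{\left(G,Q \right)} = 9$ ($T{\left(G,Q \right)} = 3 \frac{-2 - 7}{-3 + 0} = 3 \left(- \frac{9}{-3}\right) = 3 \left(\left(-9\right) \left(- \frac{1}{3}\right)\right) = 3 \cdot 3 = 9$)
$m{\left(V,B \right)} = 198 + 22 B$ ($m{\left(V,B \right)} = 22 \left(9 + B\right) = 198 + 22 B$)
$\sqrt{-1951685 + m{\left(-463,206 \right)}} = \sqrt{-1951685 + \left(198 + 22 \cdot 206\right)} = \sqrt{-1951685 + \left(198 + 4532\right)} = \sqrt{-1951685 + 4730} = \sqrt{-1946955} = i \sqrt{1946955}$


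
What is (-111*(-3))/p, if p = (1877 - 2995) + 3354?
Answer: 333/2236 ≈ 0.14893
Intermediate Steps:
p = 2236 (p = -1118 + 3354 = 2236)
(-111*(-3))/p = -111*(-3)/2236 = 333*(1/2236) = 333/2236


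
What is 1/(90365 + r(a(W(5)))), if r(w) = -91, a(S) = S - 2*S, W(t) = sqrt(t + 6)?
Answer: 1/90274 ≈ 1.1077e-5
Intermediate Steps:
W(t) = sqrt(6 + t)
a(S) = -S
1/(90365 + r(a(W(5)))) = 1/(90365 - 91) = 1/90274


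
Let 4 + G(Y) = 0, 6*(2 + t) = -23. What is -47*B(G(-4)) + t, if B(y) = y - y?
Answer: -35/6 ≈ -5.8333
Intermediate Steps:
t = -35/6 (t = -2 + (⅙)*(-23) = -2 - 23/6 = -35/6 ≈ -5.8333)
G(Y) = -4 (G(Y) = -4 + 0 = -4)
B(y) = 0
-47*B(G(-4)) + t = -47*0 - 35/6 = 0 - 35/6 = -35/6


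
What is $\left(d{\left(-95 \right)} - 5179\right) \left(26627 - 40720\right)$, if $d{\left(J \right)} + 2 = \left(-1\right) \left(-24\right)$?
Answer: $72677601$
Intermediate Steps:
$d{\left(J \right)} = 22$ ($d{\left(J \right)} = -2 - -24 = -2 + 24 = 22$)
$\left(d{\left(-95 \right)} - 5179\right) \left(26627 - 40720\right) = \left(22 - 5179\right) \left(26627 - 40720\right) = \left(-5157\right) \left(-14093\right) = 72677601$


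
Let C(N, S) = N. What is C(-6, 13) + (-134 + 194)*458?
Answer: 27474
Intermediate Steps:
C(-6, 13) + (-134 + 194)*458 = -6 + (-134 + 194)*458 = -6 + 60*458 = -6 + 27480 = 27474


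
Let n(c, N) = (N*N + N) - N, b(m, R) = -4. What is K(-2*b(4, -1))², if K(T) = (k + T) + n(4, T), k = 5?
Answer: 5929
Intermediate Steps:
n(c, N) = N² (n(c, N) = (N² + N) - N = (N + N²) - N = N²)
K(T) = 5 + T + T² (K(T) = (5 + T) + T² = 5 + T + T²)
K(-2*b(4, -1))² = (5 - 2*(-4) + (-2*(-4))²)² = (5 + 8 + 8²)² = (5 + 8 + 64)² = 77² = 5929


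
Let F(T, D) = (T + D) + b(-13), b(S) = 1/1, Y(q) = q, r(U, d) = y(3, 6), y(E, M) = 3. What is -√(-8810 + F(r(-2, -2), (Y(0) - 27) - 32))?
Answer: -3*I*√985 ≈ -94.154*I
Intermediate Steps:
r(U, d) = 3
b(S) = 1
F(T, D) = 1 + D + T (F(T, D) = (T + D) + 1 = (D + T) + 1 = 1 + D + T)
-√(-8810 + F(r(-2, -2), (Y(0) - 27) - 32)) = -√(-8810 + (1 + ((0 - 27) - 32) + 3)) = -√(-8810 + (1 + (-27 - 32) + 3)) = -√(-8810 + (1 - 59 + 3)) = -√(-8810 - 55) = -√(-8865) = -3*I*√985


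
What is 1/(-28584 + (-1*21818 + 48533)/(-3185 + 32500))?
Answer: -451/12890973 ≈ -3.4986e-5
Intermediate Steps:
1/(-28584 + (-1*21818 + 48533)/(-3185 + 32500)) = 1/(-28584 + (-21818 + 48533)/29315) = 1/(-28584 + 26715*(1/29315)) = 1/(-28584 + 411/451) = 1/(-12890973/451) = -451/12890973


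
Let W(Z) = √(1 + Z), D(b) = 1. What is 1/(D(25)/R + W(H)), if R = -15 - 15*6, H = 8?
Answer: 105/314 ≈ 0.33439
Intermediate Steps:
R = -105 (R = -15 - 90 = -105)
1/(D(25)/R + W(H)) = 1/(1/(-105) + √(1 + 8)) = 1/(1*(-1/105) + √9) = 1/(-1/105 + 3) = 1/(314/105) = 105/314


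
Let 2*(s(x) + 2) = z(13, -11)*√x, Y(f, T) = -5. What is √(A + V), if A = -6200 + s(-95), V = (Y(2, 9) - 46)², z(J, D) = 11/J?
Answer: √(-2434276 + 286*I*√95)/26 ≈ 0.034359 + 60.008*I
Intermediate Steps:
s(x) = -2 + 11*√x/26 (s(x) = -2 + ((11/13)*√x)/2 = -2 + ((11*(1/13))*√x)/2 = -2 + (11*√x/13)/2 = -2 + 11*√x/26)
V = 2601 (V = (-5 - 46)² = (-51)² = 2601)
A = -6202 + 11*I*√95/26 (A = -6200 + (-2 + 11*√(-95)/26) = -6200 + (-2 + 11*(I*√95)/26) = -6200 + (-2 + 11*I*√95/26) = -6202 + 11*I*√95/26 ≈ -6202.0 + 4.1236*I)
√(A + V) = √((-6202 + 11*I*√95/26) + 2601) = √(-3601 + 11*I*√95/26)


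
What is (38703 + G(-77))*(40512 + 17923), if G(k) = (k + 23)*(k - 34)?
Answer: 2611869195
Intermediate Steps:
G(k) = (-34 + k)*(23 + k) (G(k) = (23 + k)*(-34 + k) = (-34 + k)*(23 + k))
(38703 + G(-77))*(40512 + 17923) = (38703 + (-782 + (-77)**2 - 11*(-77)))*(40512 + 17923) = (38703 + (-782 + 5929 + 847))*58435 = (38703 + 5994)*58435 = 44697*58435 = 2611869195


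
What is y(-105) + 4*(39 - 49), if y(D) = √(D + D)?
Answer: -40 + I*√210 ≈ -40.0 + 14.491*I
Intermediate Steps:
y(D) = √2*√D (y(D) = √(2*D) = √2*√D)
y(-105) + 4*(39 - 49) = √2*√(-105) + 4*(39 - 49) = √2*(I*√105) + 4*(-10) = I*√210 - 40 = -40 + I*√210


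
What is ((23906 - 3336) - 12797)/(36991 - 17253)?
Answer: 7773/19738 ≈ 0.39381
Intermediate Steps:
((23906 - 3336) - 12797)/(36991 - 17253) = (20570 - 12797)/19738 = 7773*(1/19738) = 7773/19738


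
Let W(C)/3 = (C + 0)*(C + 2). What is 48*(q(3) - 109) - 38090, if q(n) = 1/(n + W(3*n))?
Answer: -1083046/25 ≈ -43322.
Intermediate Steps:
W(C) = 3*C*(2 + C) (W(C) = 3*((C + 0)*(C + 2)) = 3*(C*(2 + C)) = 3*C*(2 + C))
q(n) = 1/(n + 9*n*(2 + 3*n)) (q(n) = 1/(n + 3*(3*n)*(2 + 3*n)) = 1/(n + 9*n*(2 + 3*n)))
48*(q(3) - 109) - 38090 = 48*(1/(3*(19 + 27*3)) - 109) - 38090 = 48*(1/(3*(19 + 81)) - 109) - 38090 = 48*((1/3)/100 - 109) - 38090 = 48*((1/3)*(1/100) - 109) - 38090 = 48*(1/300 - 109) - 38090 = 48*(-32699/300) - 38090 = -130796/25 - 38090 = -1083046/25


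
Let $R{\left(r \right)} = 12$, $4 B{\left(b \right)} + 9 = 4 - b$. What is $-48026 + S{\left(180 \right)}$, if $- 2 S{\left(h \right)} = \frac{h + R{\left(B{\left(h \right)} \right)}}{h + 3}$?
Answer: $- \frac{2929618}{61} \approx -48027.0$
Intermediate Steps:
$B{\left(b \right)} = - \frac{5}{4} - \frac{b}{4}$ ($B{\left(b \right)} = - \frac{9}{4} + \frac{4 - b}{4} = - \frac{9}{4} - \left(-1 + \frac{b}{4}\right) = - \frac{5}{4} - \frac{b}{4}$)
$S{\left(h \right)} = - \frac{12 + h}{2 \left(3 + h\right)}$ ($S{\left(h \right)} = - \frac{\left(h + 12\right) \frac{1}{h + 3}}{2} = - \frac{\left(12 + h\right) \frac{1}{3 + h}}{2} = - \frac{\frac{1}{3 + h} \left(12 + h\right)}{2} = - \frac{12 + h}{2 \left(3 + h\right)}$)
$-48026 + S{\left(180 \right)} = -48026 + \frac{-12 - 180}{2 \left(3 + 180\right)} = -48026 + \frac{-12 - 180}{2 \cdot 183} = -48026 + \frac{1}{2} \cdot \frac{1}{183} \left(-192\right) = -48026 - \frac{32}{61} = - \frac{2929618}{61}$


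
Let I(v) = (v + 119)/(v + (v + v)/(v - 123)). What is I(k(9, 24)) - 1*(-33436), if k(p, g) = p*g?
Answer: 45742525/1368 ≈ 33438.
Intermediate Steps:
k(p, g) = g*p
I(v) = (119 + v)/(v + 2*v/(-123 + v)) (I(v) = (119 + v)/(v + (2*v)/(-123 + v)) = (119 + v)/(v + 2*v/(-123 + v)))
I(k(9, 24)) - 1*(-33436) = (-14637 + (24*9)**2 - 96*9)/(((24*9))*(-121 + 24*9)) - 1*(-33436) = (-14637 + 216**2 - 4*216)/(216*(-121 + 216)) + 33436 = (1/216)*(-14637 + 46656 - 864)/95 + 33436 = (1/216)*(1/95)*31155 + 33436 = 2077/1368 + 33436 = 45742525/1368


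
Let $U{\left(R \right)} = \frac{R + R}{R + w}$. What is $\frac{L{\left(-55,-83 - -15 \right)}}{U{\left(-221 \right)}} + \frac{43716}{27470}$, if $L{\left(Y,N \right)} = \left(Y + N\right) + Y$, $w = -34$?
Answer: $- \frac{18052071}{178555} \approx -101.1$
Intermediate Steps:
$L{\left(Y,N \right)} = N + 2 Y$ ($L{\left(Y,N \right)} = \left(N + Y\right) + Y = N + 2 Y$)
$U{\left(R \right)} = \frac{2 R}{-34 + R}$ ($U{\left(R \right)} = \frac{R + R}{R - 34} = \frac{2 R}{-34 + R}$)
$\frac{L{\left(-55,-83 - -15 \right)}}{U{\left(-221 \right)}} + \frac{43716}{27470} = \frac{\left(-83 - -15\right) + 2 \left(-55\right)}{2 \left(-221\right) \frac{1}{-34 - 221}} + \frac{43716}{27470} = \frac{\left(-83 + 15\right) - 110}{2 \left(-221\right) \frac{1}{-255}} + 43716 \cdot \frac{1}{27470} = \frac{-68 - 110}{2 \left(-221\right) \left(- \frac{1}{255}\right)} + \frac{21858}{13735} = - \frac{178}{\frac{26}{15}} + \frac{21858}{13735} = \left(-178\right) \frac{15}{26} + \frac{21858}{13735} = - \frac{1335}{13} + \frac{21858}{13735} = - \frac{18052071}{178555}$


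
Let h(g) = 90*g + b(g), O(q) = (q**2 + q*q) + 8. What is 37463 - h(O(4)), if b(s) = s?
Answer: 33823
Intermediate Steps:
O(q) = 8 + 2*q**2 (O(q) = (q**2 + q**2) + 8 = 2*q**2 + 8 = 8 + 2*q**2)
h(g) = 91*g (h(g) = 90*g + g = 91*g)
37463 - h(O(4)) = 37463 - 91*(8 + 2*4**2) = 37463 - 91*(8 + 2*16) = 37463 - 91*(8 + 32) = 37463 - 91*40 = 37463 - 1*3640 = 37463 - 3640 = 33823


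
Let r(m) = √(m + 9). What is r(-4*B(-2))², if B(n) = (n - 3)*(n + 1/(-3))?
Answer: -113/3 ≈ -37.667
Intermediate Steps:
B(n) = (-3 + n)*(-⅓ + n) (B(n) = (-3 + n)*(n + 1*(-⅓)) = (-3 + n)*(n - ⅓) = (-3 + n)*(-⅓ + n))
r(m) = √(9 + m)
r(-4*B(-2))² = (√(9 - 4*(1 + (-2)² - 10/3*(-2))))² = (√(9 - 4*(1 + 4 + 20/3)))² = (√(9 - 4*35/3))² = (√(9 - 140/3))² = (√(-113/3))² = (I*√339/3)² = -113/3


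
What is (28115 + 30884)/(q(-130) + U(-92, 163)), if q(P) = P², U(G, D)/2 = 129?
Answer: 58999/17158 ≈ 3.4386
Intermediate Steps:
U(G, D) = 258 (U(G, D) = 2*129 = 258)
(28115 + 30884)/(q(-130) + U(-92, 163)) = (28115 + 30884)/((-130)² + 258) = 58999/(16900 + 258) = 58999/17158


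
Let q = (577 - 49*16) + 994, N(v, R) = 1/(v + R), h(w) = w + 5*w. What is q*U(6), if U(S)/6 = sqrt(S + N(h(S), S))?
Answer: 787*sqrt(10626)/7 ≈ 11589.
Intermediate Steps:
h(w) = 6*w
N(v, R) = 1/(R + v)
U(S) = 6*sqrt(S + 1/(7*S)) (U(S) = 6*sqrt(S + 1/(S + 6*S)) = 6*sqrt(S + 1/(7*S)))
q = 787 (q = (577 - 784) + 994 = -207 + 994 = 787)
q*U(6) = 787*(6*sqrt(7/6 + 49*6)/7) = 787*(6*sqrt(7*(1/6) + 294)/7) = 787*(6*sqrt(7/6 + 294)/7) = 787*(6*sqrt(1771/6)/7) = 787*(6*(sqrt(10626)/6)/7) = 787*(sqrt(10626)/7) = 787*sqrt(10626)/7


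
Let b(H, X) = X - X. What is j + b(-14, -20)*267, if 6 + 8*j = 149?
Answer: 143/8 ≈ 17.875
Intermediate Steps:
j = 143/8 (j = -3/4 + (1/8)*149 = -3/4 + 149/8 = 143/8 ≈ 17.875)
b(H, X) = 0
j + b(-14, -20)*267 = 143/8 + 0*267 = 143/8 + 0 = 143/8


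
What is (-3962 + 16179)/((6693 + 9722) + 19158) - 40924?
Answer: -1455777235/35573 ≈ -40924.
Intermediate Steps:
(-3962 + 16179)/((6693 + 9722) + 19158) - 40924 = 12217/(16415 + 19158) - 40924 = 12217/35573 - 40924 = -1455777235/35573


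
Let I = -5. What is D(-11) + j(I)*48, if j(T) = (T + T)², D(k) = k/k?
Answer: 4801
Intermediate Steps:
D(k) = 1
j(T) = 4*T² (j(T) = (2*T)² = 4*T²)
D(-11) + j(I)*48 = 1 + (4*(-5)²)*48 = 1 + (4*25)*48 = 1 + 100*48 = 1 + 4800 = 4801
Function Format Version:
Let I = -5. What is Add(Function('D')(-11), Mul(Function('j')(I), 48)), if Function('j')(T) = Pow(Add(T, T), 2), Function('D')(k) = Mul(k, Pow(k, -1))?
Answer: 4801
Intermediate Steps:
Function('D')(k) = 1
Function('j')(T) = Mul(4, Pow(T, 2)) (Function('j')(T) = Pow(Mul(2, T), 2) = Mul(4, Pow(T, 2)))
Add(Function('D')(-11), Mul(Function('j')(I), 48)) = Add(1, Mul(Mul(4, Pow(-5, 2)), 48)) = Add(1, Mul(Mul(4, 25), 48)) = Add(1, Mul(100, 48)) = Add(1, 4800) = 4801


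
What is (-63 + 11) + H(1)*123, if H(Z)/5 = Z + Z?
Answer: 1178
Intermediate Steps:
H(Z) = 10*Z (H(Z) = 5*(Z + Z) = 5*(2*Z) = 10*Z)
(-63 + 11) + H(1)*123 = (-63 + 11) + (10*1)*123 = -52 + 10*123 = -52 + 1230 = 1178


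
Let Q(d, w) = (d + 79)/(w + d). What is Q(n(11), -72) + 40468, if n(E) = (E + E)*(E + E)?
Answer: 16673379/412 ≈ 40469.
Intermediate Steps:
n(E) = 4*E² (n(E) = (2*E)*(2*E) = 4*E²)
Q(d, w) = (79 + d)/(d + w)
Q(n(11), -72) + 40468 = (79 + 4*11²)/(4*11² - 72) + 40468 = (79 + 4*121)/(4*121 - 72) + 40468 = (79 + 484)/(484 - 72) + 40468 = 563/412 + 40468 = 16673379/412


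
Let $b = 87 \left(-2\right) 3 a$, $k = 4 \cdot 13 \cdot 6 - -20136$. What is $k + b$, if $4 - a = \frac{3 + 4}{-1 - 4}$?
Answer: $\frac{88146}{5} \approx 17629.0$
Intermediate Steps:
$a = \frac{27}{5}$ ($a = 4 - \frac{3 + 4}{-1 - 4} = 4 - \frac{7}{-5} = 4 - 7 \left(- \frac{1}{5}\right) = 4 - - \frac{7}{5} = 4 + \frac{7}{5} = \frac{27}{5} \approx 5.4$)
$k = 20448$ ($k = 52 \cdot 6 + 20136 = 312 + 20136 = 20448$)
$b = - \frac{14094}{5}$ ($b = 87 \left(-2\right) 3 \cdot \frac{27}{5} = 87 \left(\left(-6\right) \frac{27}{5}\right) = 87 \left(- \frac{162}{5}\right) = - \frac{14094}{5} \approx -2818.8$)
$k + b = 20448 - \frac{14094}{5} = \frac{88146}{5}$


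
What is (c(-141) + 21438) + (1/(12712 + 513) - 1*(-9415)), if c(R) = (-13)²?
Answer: 410265951/13225 ≈ 31022.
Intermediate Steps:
c(R) = 169
(c(-141) + 21438) + (1/(12712 + 513) - 1*(-9415)) = (169 + 21438) + (1/(12712 + 513) - 1*(-9415)) = 21607 + (1/13225 + 9415) = 21607 + 124513376/13225 = 410265951/13225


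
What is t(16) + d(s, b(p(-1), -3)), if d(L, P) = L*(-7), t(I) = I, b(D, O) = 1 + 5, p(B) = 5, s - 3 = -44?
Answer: 303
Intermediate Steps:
s = -41 (s = 3 - 44 = -41)
b(D, O) = 6
d(L, P) = -7*L
t(16) + d(s, b(p(-1), -3)) = 16 - 7*(-41) = 16 + 287 = 303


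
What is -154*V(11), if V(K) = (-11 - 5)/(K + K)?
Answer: 112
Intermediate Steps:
V(K) = -8/K (V(K) = -16*1/(2*K) = -8/K)
-154*V(11) = -(-1232)/11 = -154*(-8/11) = 112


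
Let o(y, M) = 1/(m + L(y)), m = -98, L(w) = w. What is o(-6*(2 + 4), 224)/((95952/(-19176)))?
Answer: 799/535732 ≈ 0.0014914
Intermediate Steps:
o(y, M) = 1/(-98 + y)
o(-6*(2 + 4), 224)/((95952/(-19176))) = 1/((-98 - 6*(2 + 4))*((95952/(-19176)))) = 1/((-98 - 6*6)*((95952*(-1/19176)))) = 1/((-98 - 36)*(-3998/799)) = -799/3998/(-134) = -1/134*(-799/3998) = 799/535732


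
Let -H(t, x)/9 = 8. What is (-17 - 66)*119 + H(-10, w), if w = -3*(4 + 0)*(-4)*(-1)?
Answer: -9949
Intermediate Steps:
w = -48 (w = -12*(-4)*(-1) = -3*(-16)*(-1) = 48*(-1) = -48)
H(t, x) = -72 (H(t, x) = -9*8 = -72)
(-17 - 66)*119 + H(-10, w) = (-17 - 66)*119 - 72 = -83*119 - 72 = -9877 - 72 = -9949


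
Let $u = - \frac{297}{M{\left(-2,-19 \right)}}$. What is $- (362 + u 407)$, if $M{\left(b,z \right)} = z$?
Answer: $- \frac{127757}{19} \approx -6724.1$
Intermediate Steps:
$u = \frac{297}{19}$ ($u = - \frac{297}{-19} = \left(-297\right) \left(- \frac{1}{19}\right) = \frac{297}{19} \approx 15.632$)
$- (362 + u 407) = - (362 + \frac{297}{19} \cdot 407) = - (362 + \frac{120879}{19}) = \left(-1\right) \frac{127757}{19} = - \frac{127757}{19}$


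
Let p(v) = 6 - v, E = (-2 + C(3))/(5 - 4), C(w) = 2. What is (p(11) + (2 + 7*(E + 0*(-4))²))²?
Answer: 9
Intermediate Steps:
E = 0 (E = (-2 + 2)/(5 - 4) = 0/1 = 0*1 = 0)
(p(11) + (2 + 7*(E + 0*(-4))²))² = ((6 - 1*11) + (2 + 7*(0 + 0*(-4))²))² = ((6 - 11) + (2 + 7*(0 + 0)²))² = (-5 + (2 + 7*0²))² = (-5 + (2 + 7*0))² = (-5 + (2 + 0))² = (-5 + 2)² = (-3)² = 9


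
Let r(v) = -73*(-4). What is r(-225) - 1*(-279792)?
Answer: 280084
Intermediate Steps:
r(v) = 292
r(-225) - 1*(-279792) = 292 - 1*(-279792) = 292 + 279792 = 280084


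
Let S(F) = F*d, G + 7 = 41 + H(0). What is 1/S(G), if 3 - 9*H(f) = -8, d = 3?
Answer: 3/317 ≈ 0.0094637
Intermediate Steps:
H(f) = 11/9 (H(f) = 1/3 - 1/9*(-8) = 1/3 + 8/9 = 11/9)
G = 317/9 (G = -7 + (41 + 11/9) = -7 + 380/9 = 317/9 ≈ 35.222)
S(F) = 3*F (S(F) = F*3 = 3*F)
1/S(G) = 1/(3*(317/9)) = 1/(317/3) = 3/317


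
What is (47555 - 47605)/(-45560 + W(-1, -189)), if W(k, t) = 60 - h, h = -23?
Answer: 50/45477 ≈ 0.0010995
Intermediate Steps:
W(k, t) = 83 (W(k, t) = 60 - 1*(-23) = 60 + 23 = 83)
(47555 - 47605)/(-45560 + W(-1, -189)) = (47555 - 47605)/(-45560 + 83) = -50/(-45477) = -50*(-1/45477) = 50/45477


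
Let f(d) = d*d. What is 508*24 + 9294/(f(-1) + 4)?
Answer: 70254/5 ≈ 14051.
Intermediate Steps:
f(d) = d**2
508*24 + 9294/(f(-1) + 4) = 508*24 + 9294/((-1)**2 + 4) = 12192 + 9294/(1 + 4) = 12192 + 9294/5 = 70254/5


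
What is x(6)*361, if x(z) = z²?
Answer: 12996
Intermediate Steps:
x(6)*361 = 6²*361 = 36*361 = 12996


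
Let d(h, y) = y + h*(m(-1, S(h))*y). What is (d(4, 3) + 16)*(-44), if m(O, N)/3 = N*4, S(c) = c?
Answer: -26180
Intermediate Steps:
m(O, N) = 12*N (m(O, N) = 3*(N*4) = 3*(4*N) = 12*N)
d(h, y) = y + 12*y*h² (d(h, y) = y + h*((12*h)*y) = y + h*(12*h*y) = y + 12*y*h²)
(d(4, 3) + 16)*(-44) = (3*(1 + 12*4²) + 16)*(-44) = (3*(1 + 12*16) + 16)*(-44) = (3*(1 + 192) + 16)*(-44) = (3*193 + 16)*(-44) = (579 + 16)*(-44) = 595*(-44) = -26180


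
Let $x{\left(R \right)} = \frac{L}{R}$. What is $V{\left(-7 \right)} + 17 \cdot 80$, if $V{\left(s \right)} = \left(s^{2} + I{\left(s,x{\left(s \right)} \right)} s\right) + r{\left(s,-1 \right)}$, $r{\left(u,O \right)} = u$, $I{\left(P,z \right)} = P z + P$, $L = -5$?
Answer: $1486$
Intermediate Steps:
$x{\left(R \right)} = - \frac{5}{R}$
$I{\left(P,z \right)} = P + P z$
$V{\left(s \right)} = s + s^{2} + s^{2} \left(1 - \frac{5}{s}\right)$ ($V{\left(s \right)} = \left(s^{2} + s \left(1 - \frac{5}{s}\right) s\right) + s = \left(s^{2} + s^{2} \left(1 - \frac{5}{s}\right)\right) + s = s + s^{2} + s^{2} \left(1 - \frac{5}{s}\right)$)
$V{\left(-7 \right)} + 17 \cdot 80 = 2 \left(-7\right) \left(-2 - 7\right) + 17 \cdot 80 = 2 \left(-7\right) \left(-9\right) + 1360 = 126 + 1360 = 1486$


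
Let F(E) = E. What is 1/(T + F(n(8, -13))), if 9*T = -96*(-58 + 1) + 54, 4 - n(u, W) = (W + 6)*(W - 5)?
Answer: 1/492 ≈ 0.0020325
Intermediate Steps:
n(u, W) = 4 - (-5 + W)*(6 + W) (n(u, W) = 4 - (W + 6)*(W - 5) = 4 - (6 + W)*(-5 + W) = 4 - (-5 + W)*(6 + W))
T = 614 (T = (-96*(-58 + 1) + 54)/9 = (-96*(-57) + 54)/9 = (5472 + 54)/9 = (⅑)*5526 = 614)
1/(T + F(n(8, -13))) = 1/(614 + (34 - 1*(-13) - 1*(-13)²)) = 1/(614 + (34 + 13 - 1*169)) = 1/(614 + (34 + 13 - 169)) = 1/(614 - 122) = 1/492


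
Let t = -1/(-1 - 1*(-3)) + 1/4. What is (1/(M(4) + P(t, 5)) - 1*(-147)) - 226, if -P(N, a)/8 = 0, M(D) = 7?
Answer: -552/7 ≈ -78.857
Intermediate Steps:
t = -¼ (t = -1/(-1 + 3) + 1*(¼) = -1/2 + ¼ = -1*½ + ¼ = -½ + ¼ = -¼ ≈ -0.25000)
P(N, a) = 0 (P(N, a) = -8*0 = 0)
(1/(M(4) + P(t, 5)) - 1*(-147)) - 226 = (1/(7 + 0) - 1*(-147)) - 226 = (1/7 + 147) - 226 = (⅐ + 147) - 226 = 1030/7 - 226 = -552/7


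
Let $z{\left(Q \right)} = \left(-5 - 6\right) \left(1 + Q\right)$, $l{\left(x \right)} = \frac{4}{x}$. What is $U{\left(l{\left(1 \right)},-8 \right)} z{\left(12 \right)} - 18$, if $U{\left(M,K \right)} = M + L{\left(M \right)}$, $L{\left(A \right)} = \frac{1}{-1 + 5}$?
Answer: $- \frac{2503}{4} \approx -625.75$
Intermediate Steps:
$z{\left(Q \right)} = -11 - 11 Q$ ($z{\left(Q \right)} = - 11 \left(1 + Q\right) = -11 - 11 Q$)
$L{\left(A \right)} = \frac{1}{4}$
$U{\left(M,K \right)} = \frac{1}{4} + M$ ($U{\left(M,K \right)} = M + \frac{1}{4} = \frac{1}{4} + M$)
$U{\left(l{\left(1 \right)},-8 \right)} z{\left(12 \right)} - 18 = \left(\frac{1}{4} + \frac{4}{1}\right) \left(-11 - 132\right) - 18 = \left(\frac{1}{4} + 4 \cdot 1\right) \left(-11 - 132\right) - 18 = \left(\frac{1}{4} + 4\right) \left(-143\right) - 18 = \frac{17}{4} \left(-143\right) - 18 = - \frac{2431}{4} - 18 = - \frac{2503}{4}$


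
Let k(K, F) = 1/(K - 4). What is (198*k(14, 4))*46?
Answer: 4554/5 ≈ 910.80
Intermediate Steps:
k(K, F) = 1/(-4 + K)
(198*k(14, 4))*46 = (198/(-4 + 14))*46 = (198/10)*46 = (198*(1/10))*46 = (99/5)*46 = 4554/5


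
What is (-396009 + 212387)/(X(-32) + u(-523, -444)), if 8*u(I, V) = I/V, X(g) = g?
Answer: 652225344/113141 ≈ 5764.7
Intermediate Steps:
u(I, V) = I/(8*V) (u(I, V) = (I/V)/8 = I/(8*V))
(-396009 + 212387)/(X(-32) + u(-523, -444)) = (-396009 + 212387)/(-32 + (⅛)*(-523)/(-444)) = -183622/(-32 + (⅛)*(-523)*(-1/444)) = -183622/(-32 + 523/3552) = -183622/(-113141/3552) = -183622*(-3552/113141) = 652225344/113141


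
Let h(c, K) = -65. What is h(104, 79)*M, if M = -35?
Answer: 2275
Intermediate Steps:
h(104, 79)*M = -65*(-35) = 2275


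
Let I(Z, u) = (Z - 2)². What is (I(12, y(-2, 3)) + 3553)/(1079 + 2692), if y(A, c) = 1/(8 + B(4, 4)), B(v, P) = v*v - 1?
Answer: 3653/3771 ≈ 0.96871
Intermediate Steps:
B(v, P) = -1 + v² (B(v, P) = v² - 1 = -1 + v²)
y(A, c) = 1/23 (y(A, c) = 1/(8 + (-1 + 4²)) = 1/(8 + (-1 + 16)) = 1/(8 + 15) = 1/23)
I(Z, u) = (-2 + Z)²
(I(12, y(-2, 3)) + 3553)/(1079 + 2692) = ((-2 + 12)² + 3553)/(1079 + 2692) = (10² + 3553)/3771 = (100 + 3553)*(1/3771) = 3653*(1/3771) = 3653/3771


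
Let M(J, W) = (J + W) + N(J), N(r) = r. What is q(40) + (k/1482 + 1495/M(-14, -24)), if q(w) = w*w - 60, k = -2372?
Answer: 4474601/2964 ≈ 1509.6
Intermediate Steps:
M(J, W) = W + 2*J (M(J, W) = (J + W) + J = W + 2*J)
q(w) = -60 + w**2 (q(w) = w**2 - 60 = -60 + w**2)
q(40) + (k/1482 + 1495/M(-14, -24)) = (-60 + 40**2) + (-2372/1482 + 1495/(-24 + 2*(-14))) = (-60 + 1600) + (-2372*1/1482 + 1495/(-24 - 28)) = 1540 + (-1186/741 + 1495/(-52)) = 1540 + (-1186/741 + 1495*(-1/52)) = 1540 + (-1186/741 - 115/4) = 1540 - 89959/2964 = 4474601/2964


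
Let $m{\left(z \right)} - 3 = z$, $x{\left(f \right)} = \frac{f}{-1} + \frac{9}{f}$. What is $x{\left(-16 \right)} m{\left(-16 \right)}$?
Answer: $- \frac{3211}{16} \approx -200.69$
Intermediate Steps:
$x{\left(f \right)} = - f + \frac{9}{f}$ ($x{\left(f \right)} = f \left(-1\right) + \frac{9}{f} = - f + \frac{9}{f}$)
$m{\left(z \right)} = 3 + z$
$x{\left(-16 \right)} m{\left(-16 \right)} = \left(\left(-1\right) \left(-16\right) + \frac{9}{-16}\right) \left(3 - 16\right) = \left(16 + 9 \left(- \frac{1}{16}\right)\right) \left(-13\right) = \left(16 - \frac{9}{16}\right) \left(-13\right) = \frac{247}{16} \left(-13\right) = - \frac{3211}{16}$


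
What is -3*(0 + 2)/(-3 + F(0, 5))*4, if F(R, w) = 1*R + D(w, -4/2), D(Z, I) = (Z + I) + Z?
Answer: -24/5 ≈ -4.8000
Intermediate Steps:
D(Z, I) = I + 2*Z (D(Z, I) = (I + Z) + Z = I + 2*Z)
F(R, w) = -2 + R + 2*w (F(R, w) = 1*R + (-4/2 + 2*w) = R + (-4*½ + 2*w) = R + (-2 + 2*w) = -2 + R + 2*w)
-3*(0 + 2)/(-3 + F(0, 5))*4 = -3*(0 + 2)/(-3 + (-2 + 0 + 2*5))*4 = -6/(-3 + (-2 + 0 + 10))*4 = -6/(-3 + 8)*4 = -6/5*4 = -24/5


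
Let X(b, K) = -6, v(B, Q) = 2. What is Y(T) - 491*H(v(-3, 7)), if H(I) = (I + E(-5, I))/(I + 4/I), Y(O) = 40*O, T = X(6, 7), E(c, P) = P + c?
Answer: -469/4 ≈ -117.25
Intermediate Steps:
T = -6
H(I) = (-5 + 2*I)/(I + 4/I) (H(I) = (I + (I - 5))/(I + 4/I) = (I + (-5 + I))/(I + 4/I) = (-5 + 2*I)/(I + 4/I))
Y(T) - 491*H(v(-3, 7)) = 40*(-6) - 982*(-5 + 2*2)/(4 + 2²) = -240 - 982*(-5 + 4)/(4 + 4) = -240 - 982*(-1)/8 = -240 - 491*(-¼) = -240 + 491/4 = -469/4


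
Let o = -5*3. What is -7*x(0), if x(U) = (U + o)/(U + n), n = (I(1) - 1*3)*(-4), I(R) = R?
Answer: 105/8 ≈ 13.125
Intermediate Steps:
n = 8 (n = (1 - 1*3)*(-4) = (1 - 3)*(-4) = -2*(-4) = 8)
o = -15
x(U) = (-15 + U)/(8 + U) (x(U) = (U - 15)/(U + 8) = (-15 + U)/(8 + U))
-7*x(0) = -7*(-15 + 0)/(8 + 0) = -7*(-15)/8 = -7*(-15/8) = 105/8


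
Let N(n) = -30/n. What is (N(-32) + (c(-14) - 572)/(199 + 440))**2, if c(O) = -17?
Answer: 25921/104530176 ≈ 0.00024798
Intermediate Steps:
(N(-32) + (c(-14) - 572)/(199 + 440))**2 = (-30/(-32) + (-17 - 572)/(199 + 440))**2 = (-30*(-1/32) - 589/639)**2 = (15/16 - 589*1/639)**2 = (15/16 - 589/639)**2 = (161/10224)**2 = 25921/104530176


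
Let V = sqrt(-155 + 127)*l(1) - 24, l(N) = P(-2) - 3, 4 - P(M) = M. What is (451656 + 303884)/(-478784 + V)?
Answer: -2444314840/1549034467 - 30630*I*sqrt(7)/1549034467 ≈ -1.578 - 5.2316e-5*I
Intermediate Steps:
P(M) = 4 - M
l(N) = 3 (l(N) = (4 - 1*(-2)) - 3 = (4 + 2) - 3 = 6 - 3 = 3)
V = -24 + 6*I*sqrt(7) (V = sqrt(-155 + 127)*3 - 24 = sqrt(-28)*3 - 24 = (2*I*sqrt(7))*3 - 24 = 6*I*sqrt(7) - 24 = -24 + 6*I*sqrt(7) ≈ -24.0 + 15.875*I)
(451656 + 303884)/(-478784 + V) = (451656 + 303884)/(-478784 + (-24 + 6*I*sqrt(7))) = 755540/(-478808 + 6*I*sqrt(7))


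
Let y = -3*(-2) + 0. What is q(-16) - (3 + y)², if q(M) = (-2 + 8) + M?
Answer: -91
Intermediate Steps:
y = 6 (y = 6 + 0 = 6)
q(M) = 6 + M
q(-16) - (3 + y)² = (6 - 16) - (3 + 6)² = -10 - 1*9² = -10 - 1*81 = -10 - 81 = -91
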